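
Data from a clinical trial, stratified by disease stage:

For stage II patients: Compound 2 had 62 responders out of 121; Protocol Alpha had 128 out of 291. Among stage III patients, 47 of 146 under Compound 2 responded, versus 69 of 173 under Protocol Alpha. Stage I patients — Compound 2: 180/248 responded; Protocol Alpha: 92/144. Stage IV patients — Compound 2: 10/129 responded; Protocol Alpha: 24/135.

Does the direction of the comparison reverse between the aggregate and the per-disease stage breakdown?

No

Stage II: Compound 2 62/121 = 51.2%, Protocol Alpha 128/291 = 44.0% → Compound 2
Stage III: Compound 2 47/146 = 32.2%, Protocol Alpha 69/173 = 39.9% → Protocol Alpha
Stage I: Compound 2 180/248 = 72.6%, Protocol Alpha 92/144 = 63.9% → Compound 2
Stage IV: Compound 2 10/129 = 7.8%, Protocol Alpha 24/135 = 17.8% → Protocol Alpha
Overall: Compound 2 299/644 = 46.4%, Protocol Alpha 313/743 = 42.1% → Compound 2
Neither sweeps: Compound 2 wins 2 of 4 groups, Protocol Alpha wins 2. Compound 2 wins overall but not every group — no Simpson reversal.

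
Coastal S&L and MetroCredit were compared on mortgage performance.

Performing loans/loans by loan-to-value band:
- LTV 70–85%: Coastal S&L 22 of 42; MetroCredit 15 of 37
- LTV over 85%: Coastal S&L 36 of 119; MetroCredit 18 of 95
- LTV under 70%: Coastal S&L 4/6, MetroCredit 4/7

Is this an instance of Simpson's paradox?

LTV 70–85%: Coastal S&L 22/42 = 52.4%, MetroCredit 15/37 = 40.5% → Coastal S&L
LTV over 85%: Coastal S&L 36/119 = 30.3%, MetroCredit 18/95 = 18.9% → Coastal S&L
LTV under 70%: Coastal S&L 4/6 = 66.7%, MetroCredit 4/7 = 57.1% → Coastal S&L
Overall: Coastal S&L 62/167 = 37.1%, MetroCredit 37/139 = 26.6% → Coastal S&L
Coastal S&L wins overall and in every loan-to-value group — no reversal.

No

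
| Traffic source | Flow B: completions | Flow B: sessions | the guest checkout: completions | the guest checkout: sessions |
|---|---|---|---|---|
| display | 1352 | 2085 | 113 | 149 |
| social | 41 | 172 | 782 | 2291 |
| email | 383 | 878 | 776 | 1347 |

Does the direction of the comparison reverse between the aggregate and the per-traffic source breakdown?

Display: Flow B 1352/2085 = 64.8%, the guest checkout 113/149 = 75.8% → the guest checkout
Social: Flow B 41/172 = 23.8%, the guest checkout 782/2291 = 34.1% → the guest checkout
Email: Flow B 383/878 = 43.6%, the guest checkout 776/1347 = 57.6% → the guest checkout
Overall: Flow B 1776/3135 = 56.7%, the guest checkout 1671/3787 = 44.1% → Flow B
The guest checkout wins each traffic group but Flow B wins overall — the comparison reverses. The guest checkout's sessions skew toward social, which has a lower base rate.

Yes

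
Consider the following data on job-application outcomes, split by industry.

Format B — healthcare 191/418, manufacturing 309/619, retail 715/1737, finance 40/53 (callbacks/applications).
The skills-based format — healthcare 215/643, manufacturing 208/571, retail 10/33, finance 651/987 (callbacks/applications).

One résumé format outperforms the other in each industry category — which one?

Healthcare: Format B 191/418 = 45.7%, the skills-based format 215/643 = 33.4% → Format B
Manufacturing: Format B 309/619 = 49.9%, the skills-based format 208/571 = 36.4% → Format B
Retail: Format B 715/1737 = 41.2%, the skills-based format 10/33 = 30.3% → Format B
Finance: Format B 40/53 = 75.5%, the skills-based format 651/987 = 66.0% → Format B
Format B has the higher rate in all 4 groups.

Format B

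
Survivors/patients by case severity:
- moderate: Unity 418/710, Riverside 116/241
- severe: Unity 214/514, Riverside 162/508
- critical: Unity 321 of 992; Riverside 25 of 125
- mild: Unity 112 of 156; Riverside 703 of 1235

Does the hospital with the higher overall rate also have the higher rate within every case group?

No

Moderate: Unity 418/710 = 58.9%, Riverside 116/241 = 48.1% → Unity
Severe: Unity 214/514 = 41.6%, Riverside 162/508 = 31.9% → Unity
Critical: Unity 321/992 = 32.4%, Riverside 25/125 = 20.0% → Unity
Mild: Unity 112/156 = 71.8%, Riverside 703/1235 = 56.9% → Unity
Overall: Unity 1065/2372 = 44.9%, Riverside 1006/2109 = 47.7% → Riverside
Unity wins each case group but Riverside wins overall — the comparison reverses. Unity's patients skew toward critical, which has a lower base rate.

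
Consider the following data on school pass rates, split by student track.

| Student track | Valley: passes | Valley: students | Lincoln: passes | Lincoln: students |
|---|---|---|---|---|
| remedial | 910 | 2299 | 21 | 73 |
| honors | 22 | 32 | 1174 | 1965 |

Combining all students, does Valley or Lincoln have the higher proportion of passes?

Lincoln

Remedial: Valley 910/2299 = 39.6%, Lincoln 21/73 = 28.8% → Valley
Honors: Valley 22/32 = 68.8%, Lincoln 1174/1965 = 59.7% → Valley
Overall: Valley 932/2331 = 40.0%, Lincoln 1195/2038 = 58.6% → Lincoln
(Valley wins every student group but Lincoln wins overall — Valley's students skew toward the low-rate remedial group.)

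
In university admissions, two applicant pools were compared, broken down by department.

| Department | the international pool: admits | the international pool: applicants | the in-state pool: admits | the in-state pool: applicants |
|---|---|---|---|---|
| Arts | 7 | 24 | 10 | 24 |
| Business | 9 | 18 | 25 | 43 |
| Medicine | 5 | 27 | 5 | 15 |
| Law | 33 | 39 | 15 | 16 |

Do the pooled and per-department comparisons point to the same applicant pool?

Arts: the international pool 7/24 = 29.2%, the in-state pool 10/24 = 41.7% → the in-state pool
Business: the international pool 9/18 = 50.0%, the in-state pool 25/43 = 58.1% → the in-state pool
Medicine: the international pool 5/27 = 18.5%, the in-state pool 5/15 = 33.3% → the in-state pool
Law: the international pool 33/39 = 84.6%, the in-state pool 15/16 = 93.8% → the in-state pool
Overall: the international pool 54/108 = 50.0%, the in-state pool 55/98 = 56.1% → the in-state pool
The in-state pool wins overall and in every department group — no reversal.

Yes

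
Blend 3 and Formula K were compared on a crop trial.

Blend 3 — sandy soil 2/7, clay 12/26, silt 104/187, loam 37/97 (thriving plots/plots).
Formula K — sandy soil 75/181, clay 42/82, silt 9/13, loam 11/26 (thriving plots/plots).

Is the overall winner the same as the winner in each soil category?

Sandy soil: Blend 3 2/7 = 28.6%, Formula K 75/181 = 41.4% → Formula K
Clay: Blend 3 12/26 = 46.2%, Formula K 42/82 = 51.2% → Formula K
Silt: Blend 3 104/187 = 55.6%, Formula K 9/13 = 69.2% → Formula K
Loam: Blend 3 37/97 = 38.1%, Formula K 11/26 = 42.3% → Formula K
Overall: Blend 3 155/317 = 48.9%, Formula K 137/302 = 45.4% → Blend 3
Formula K wins each soil group but Blend 3 wins overall — the comparison reverses. Formula K's plots skew toward sandy soil, which has a lower base rate.

No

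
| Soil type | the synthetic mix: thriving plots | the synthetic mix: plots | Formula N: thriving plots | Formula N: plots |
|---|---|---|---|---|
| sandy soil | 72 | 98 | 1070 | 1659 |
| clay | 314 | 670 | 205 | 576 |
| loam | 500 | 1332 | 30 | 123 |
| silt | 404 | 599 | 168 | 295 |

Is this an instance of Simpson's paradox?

Yes

Sandy soil: the synthetic mix 72/98 = 73.5%, Formula N 1070/1659 = 64.5% → the synthetic mix
Clay: the synthetic mix 314/670 = 46.9%, Formula N 205/576 = 35.6% → the synthetic mix
Loam: the synthetic mix 500/1332 = 37.5%, Formula N 30/123 = 24.4% → the synthetic mix
Silt: the synthetic mix 404/599 = 67.4%, Formula N 168/295 = 56.9% → the synthetic mix
Overall: the synthetic mix 1290/2699 = 47.8%, Formula N 1473/2653 = 55.5% → Formula N
The synthetic mix wins each soil group but Formula N wins overall — the comparison reverses. The synthetic mix's plots skew toward loam, which has a lower base rate.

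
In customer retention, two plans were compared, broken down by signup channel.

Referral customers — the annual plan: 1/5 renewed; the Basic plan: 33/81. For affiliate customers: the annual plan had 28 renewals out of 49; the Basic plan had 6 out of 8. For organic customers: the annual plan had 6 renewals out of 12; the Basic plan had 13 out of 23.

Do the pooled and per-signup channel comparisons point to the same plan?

Referral: the annual plan 1/5 = 20.0%, the Basic plan 33/81 = 40.7% → the Basic plan
Affiliate: the annual plan 28/49 = 57.1%, the Basic plan 6/8 = 75.0% → the Basic plan
Organic: the annual plan 6/12 = 50.0%, the Basic plan 13/23 = 56.5% → the Basic plan
Overall: the annual plan 35/66 = 53.0%, the Basic plan 52/112 = 46.4% → the annual plan
The Basic plan wins each signup group but the annual plan wins overall — the comparison reverses. The Basic plan's customers skew toward referral, which has a lower base rate.

No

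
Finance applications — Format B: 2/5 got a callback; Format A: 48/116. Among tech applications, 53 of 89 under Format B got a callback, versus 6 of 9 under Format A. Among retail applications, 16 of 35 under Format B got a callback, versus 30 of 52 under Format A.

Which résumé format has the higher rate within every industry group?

Format A

Finance: Format B 2/5 = 40.0%, Format A 48/116 = 41.4% → Format A
Tech: Format B 53/89 = 59.6%, Format A 6/9 = 66.7% → Format A
Retail: Format B 16/35 = 45.7%, Format A 30/52 = 57.7% → Format A
Format A has the higher rate in all 3 groups.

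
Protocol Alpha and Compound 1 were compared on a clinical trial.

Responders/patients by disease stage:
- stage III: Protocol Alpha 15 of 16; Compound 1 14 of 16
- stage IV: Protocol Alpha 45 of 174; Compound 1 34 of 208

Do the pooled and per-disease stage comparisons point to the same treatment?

Stage III: Protocol Alpha 15/16 = 93.8%, Compound 1 14/16 = 87.5% → Protocol Alpha
Stage IV: Protocol Alpha 45/174 = 25.9%, Compound 1 34/208 = 16.3% → Protocol Alpha
Overall: Protocol Alpha 60/190 = 31.6%, Compound 1 48/224 = 21.4% → Protocol Alpha
Protocol Alpha wins overall and in every disease group — no reversal.

Yes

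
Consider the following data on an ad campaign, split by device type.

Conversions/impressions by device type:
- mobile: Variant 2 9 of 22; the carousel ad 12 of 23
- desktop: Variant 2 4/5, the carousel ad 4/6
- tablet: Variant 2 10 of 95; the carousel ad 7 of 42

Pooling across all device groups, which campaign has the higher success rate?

the carousel ad

Mobile: Variant 2 9/22 = 40.9%, the carousel ad 12/23 = 52.2% → the carousel ad
Desktop: Variant 2 4/5 = 80.0%, the carousel ad 4/6 = 66.7% → Variant 2
Tablet: Variant 2 10/95 = 10.5%, the carousel ad 7/42 = 16.7% → the carousel ad
Overall: Variant 2 23/122 = 18.9%, the carousel ad 23/71 = 32.4% → the carousel ad
(Neither sweeps every device group, but the carousel ad has the higher pooled rate.)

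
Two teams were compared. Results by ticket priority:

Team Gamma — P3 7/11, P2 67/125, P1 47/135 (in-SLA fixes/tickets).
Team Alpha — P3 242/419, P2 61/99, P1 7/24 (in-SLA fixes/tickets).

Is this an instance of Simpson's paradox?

No

P3: Team Gamma 7/11 = 63.6%, Team Alpha 242/419 = 57.8% → Team Gamma
P2: Team Gamma 67/125 = 53.6%, Team Alpha 61/99 = 61.6% → Team Alpha
P1: Team Gamma 47/135 = 34.8%, Team Alpha 7/24 = 29.2% → Team Gamma
Overall: Team Gamma 121/271 = 44.6%, Team Alpha 310/542 = 57.2% → Team Alpha
Neither sweeps: Team Gamma wins 2 of 3 groups, Team Alpha wins 1. Team Alpha wins overall but not every group — no Simpson reversal.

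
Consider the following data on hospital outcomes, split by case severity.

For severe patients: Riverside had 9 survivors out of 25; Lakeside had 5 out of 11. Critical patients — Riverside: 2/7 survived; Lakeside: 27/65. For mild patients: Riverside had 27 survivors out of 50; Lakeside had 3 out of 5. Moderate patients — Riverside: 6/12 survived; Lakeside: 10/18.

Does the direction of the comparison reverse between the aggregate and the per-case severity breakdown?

Yes

Severe: Riverside 9/25 = 36.0%, Lakeside 5/11 = 45.5% → Lakeside
Critical: Riverside 2/7 = 28.6%, Lakeside 27/65 = 41.5% → Lakeside
Mild: Riverside 27/50 = 54.0%, Lakeside 3/5 = 60.0% → Lakeside
Moderate: Riverside 6/12 = 50.0%, Lakeside 10/18 = 55.6% → Lakeside
Overall: Riverside 44/94 = 46.8%, Lakeside 45/99 = 45.5% → Riverside
Lakeside wins each case group but Riverside wins overall — the comparison reverses. Lakeside's patients skew toward critical, which has a lower base rate.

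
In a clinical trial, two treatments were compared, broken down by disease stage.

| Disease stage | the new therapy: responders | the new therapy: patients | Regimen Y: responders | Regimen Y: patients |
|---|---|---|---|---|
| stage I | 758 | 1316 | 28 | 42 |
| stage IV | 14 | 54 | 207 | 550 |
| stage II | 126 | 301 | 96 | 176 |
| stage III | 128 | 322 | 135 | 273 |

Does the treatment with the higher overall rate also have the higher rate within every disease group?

Stage I: the new therapy 758/1316 = 57.6%, Regimen Y 28/42 = 66.7% → Regimen Y
Stage IV: the new therapy 14/54 = 25.9%, Regimen Y 207/550 = 37.6% → Regimen Y
Stage II: the new therapy 126/301 = 41.9%, Regimen Y 96/176 = 54.5% → Regimen Y
Stage III: the new therapy 128/322 = 39.8%, Regimen Y 135/273 = 49.5% → Regimen Y
Overall: the new therapy 1026/1993 = 51.5%, Regimen Y 466/1041 = 44.8% → the new therapy
Regimen Y wins each disease group but the new therapy wins overall — the comparison reverses. Regimen Y's patients skew toward stage IV, which has a lower base rate.

No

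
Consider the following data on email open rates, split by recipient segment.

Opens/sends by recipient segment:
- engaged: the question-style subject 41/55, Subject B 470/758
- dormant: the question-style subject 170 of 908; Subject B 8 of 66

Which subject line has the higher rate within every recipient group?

Engaged: the question-style subject 41/55 = 74.5%, Subject B 470/758 = 62.0% → the question-style subject
Dormant: the question-style subject 170/908 = 18.7%, Subject B 8/66 = 12.1% → the question-style subject
The question-style subject has the higher rate in both groups.

the question-style subject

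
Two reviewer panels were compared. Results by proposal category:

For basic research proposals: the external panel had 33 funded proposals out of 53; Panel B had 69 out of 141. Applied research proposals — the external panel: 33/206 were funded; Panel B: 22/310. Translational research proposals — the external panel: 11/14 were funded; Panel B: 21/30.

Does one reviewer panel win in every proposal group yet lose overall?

No

Basic research: the external panel 33/53 = 62.3%, Panel B 69/141 = 48.9% → the external panel
Applied research: the external panel 33/206 = 16.0%, Panel B 22/310 = 7.1% → the external panel
Translational research: the external panel 11/14 = 78.6%, Panel B 21/30 = 70.0% → the external panel
Overall: the external panel 77/273 = 28.2%, Panel B 112/481 = 23.3% → the external panel
The external panel wins overall and in every proposal group — no reversal.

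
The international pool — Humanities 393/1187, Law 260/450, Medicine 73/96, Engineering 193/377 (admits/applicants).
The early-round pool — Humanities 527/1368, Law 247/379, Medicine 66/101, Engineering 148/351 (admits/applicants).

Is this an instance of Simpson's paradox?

No

Humanities: the international pool 393/1187 = 33.1%, the early-round pool 527/1368 = 38.5% → the early-round pool
Law: the international pool 260/450 = 57.8%, the early-round pool 247/379 = 65.2% → the early-round pool
Medicine: the international pool 73/96 = 76.0%, the early-round pool 66/101 = 65.3% → the international pool
Engineering: the international pool 193/377 = 51.2%, the early-round pool 148/351 = 42.2% → the international pool
Overall: the international pool 919/2110 = 43.6%, the early-round pool 988/2199 = 44.9% → the early-round pool
Neither sweeps: the international pool wins 2 of 4 groups, the early-round pool wins 2. The early-round pool wins overall but not every group — no Simpson reversal.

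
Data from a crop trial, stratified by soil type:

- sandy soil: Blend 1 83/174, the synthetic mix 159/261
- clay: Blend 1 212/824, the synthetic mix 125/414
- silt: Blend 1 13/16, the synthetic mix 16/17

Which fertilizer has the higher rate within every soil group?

Sandy soil: Blend 1 83/174 = 47.7%, the synthetic mix 159/261 = 60.9% → the synthetic mix
Clay: Blend 1 212/824 = 25.7%, the synthetic mix 125/414 = 30.2% → the synthetic mix
Silt: Blend 1 13/16 = 81.2%, the synthetic mix 16/17 = 94.1% → the synthetic mix
The synthetic mix has the higher rate in all 3 groups.

the synthetic mix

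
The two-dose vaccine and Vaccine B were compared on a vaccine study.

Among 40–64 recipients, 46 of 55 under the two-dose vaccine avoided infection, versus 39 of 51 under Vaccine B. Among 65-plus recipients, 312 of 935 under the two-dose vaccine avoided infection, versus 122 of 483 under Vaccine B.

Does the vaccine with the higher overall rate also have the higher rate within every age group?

Yes

40–64: the two-dose vaccine 46/55 = 83.6%, Vaccine B 39/51 = 76.5% → the two-dose vaccine
65-plus: the two-dose vaccine 312/935 = 33.4%, Vaccine B 122/483 = 25.3% → the two-dose vaccine
Overall: the two-dose vaccine 358/990 = 36.2%, Vaccine B 161/534 = 30.1% → the two-dose vaccine
The two-dose vaccine wins overall and in every age group — no reversal.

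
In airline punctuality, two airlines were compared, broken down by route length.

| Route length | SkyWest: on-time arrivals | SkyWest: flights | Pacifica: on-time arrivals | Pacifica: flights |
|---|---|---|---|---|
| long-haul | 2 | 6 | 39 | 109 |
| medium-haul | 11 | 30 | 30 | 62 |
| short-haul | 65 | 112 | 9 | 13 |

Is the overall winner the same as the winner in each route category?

Long-haul: SkyWest 2/6 = 33.3%, Pacifica 39/109 = 35.8% → Pacifica
Medium-haul: SkyWest 11/30 = 36.7%, Pacifica 30/62 = 48.4% → Pacifica
Short-haul: SkyWest 65/112 = 58.0%, Pacifica 9/13 = 69.2% → Pacifica
Overall: SkyWest 78/148 = 52.7%, Pacifica 78/184 = 42.4% → SkyWest
Pacifica wins each route group but SkyWest wins overall — the comparison reverses. Pacifica's flights skew toward long-haul, which has a lower base rate.

No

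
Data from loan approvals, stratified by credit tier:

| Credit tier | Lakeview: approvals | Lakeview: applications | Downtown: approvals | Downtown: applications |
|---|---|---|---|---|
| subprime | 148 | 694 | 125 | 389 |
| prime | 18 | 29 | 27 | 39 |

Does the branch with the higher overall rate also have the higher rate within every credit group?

Yes

Subprime: Lakeview 148/694 = 21.3%, Downtown 125/389 = 32.1% → Downtown
Prime: Lakeview 18/29 = 62.1%, Downtown 27/39 = 69.2% → Downtown
Overall: Lakeview 166/723 = 23.0%, Downtown 152/428 = 35.5% → Downtown
Downtown wins overall and in every credit group — no reversal.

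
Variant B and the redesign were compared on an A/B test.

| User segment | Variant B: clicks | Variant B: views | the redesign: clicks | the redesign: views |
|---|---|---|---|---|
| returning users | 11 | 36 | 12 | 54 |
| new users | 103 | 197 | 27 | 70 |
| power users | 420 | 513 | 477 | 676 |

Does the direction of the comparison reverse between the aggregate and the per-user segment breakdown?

Returning users: Variant B 11/36 = 30.6%, the redesign 12/54 = 22.2% → Variant B
New users: Variant B 103/197 = 52.3%, the redesign 27/70 = 38.6% → Variant B
Power users: Variant B 420/513 = 81.9%, the redesign 477/676 = 70.6% → Variant B
Overall: Variant B 534/746 = 71.6%, the redesign 516/800 = 64.5% → Variant B
Variant B wins overall and in every user group — no reversal.

No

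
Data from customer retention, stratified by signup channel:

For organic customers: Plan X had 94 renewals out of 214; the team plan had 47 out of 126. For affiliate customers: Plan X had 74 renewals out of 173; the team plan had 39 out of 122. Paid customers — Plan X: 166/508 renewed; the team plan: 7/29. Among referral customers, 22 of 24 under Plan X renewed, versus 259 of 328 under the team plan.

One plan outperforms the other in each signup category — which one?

Organic: Plan X 94/214 = 43.9%, the team plan 47/126 = 37.3% → Plan X
Affiliate: Plan X 74/173 = 42.8%, the team plan 39/122 = 32.0% → Plan X
Paid: Plan X 166/508 = 32.7%, the team plan 7/29 = 24.1% → Plan X
Referral: Plan X 22/24 = 91.7%, the team plan 259/328 = 79.0% → Plan X
Plan X has the higher rate in all 4 groups.

Plan X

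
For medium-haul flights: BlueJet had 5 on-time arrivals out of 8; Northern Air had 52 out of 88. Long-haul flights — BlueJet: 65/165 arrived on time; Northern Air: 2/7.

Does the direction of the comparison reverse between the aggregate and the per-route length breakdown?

Yes

Medium-haul: BlueJet 5/8 = 62.5%, Northern Air 52/88 = 59.1% → BlueJet
Long-haul: BlueJet 65/165 = 39.4%, Northern Air 2/7 = 28.6% → BlueJet
Overall: BlueJet 70/173 = 40.5%, Northern Air 54/95 = 56.8% → Northern Air
BlueJet wins each route group but Northern Air wins overall — the comparison reverses. BlueJet's flights skew toward long-haul, which has a lower base rate.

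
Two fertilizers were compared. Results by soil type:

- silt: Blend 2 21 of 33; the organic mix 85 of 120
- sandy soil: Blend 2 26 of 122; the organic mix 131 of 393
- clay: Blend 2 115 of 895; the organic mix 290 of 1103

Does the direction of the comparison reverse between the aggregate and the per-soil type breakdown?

Silt: Blend 2 21/33 = 63.6%, the organic mix 85/120 = 70.8% → the organic mix
Sandy soil: Blend 2 26/122 = 21.3%, the organic mix 131/393 = 33.3% → the organic mix
Clay: Blend 2 115/895 = 12.8%, the organic mix 290/1103 = 26.3% → the organic mix
Overall: Blend 2 162/1050 = 15.4%, the organic mix 506/1616 = 31.3% → the organic mix
The organic mix wins overall and in every soil group — no reversal.

No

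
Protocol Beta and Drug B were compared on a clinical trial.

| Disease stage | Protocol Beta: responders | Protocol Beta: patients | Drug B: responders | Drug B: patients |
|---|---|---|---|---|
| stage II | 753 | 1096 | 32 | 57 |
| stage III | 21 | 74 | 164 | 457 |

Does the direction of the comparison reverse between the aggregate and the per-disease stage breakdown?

No

Stage II: Protocol Beta 753/1096 = 68.7%, Drug B 32/57 = 56.1% → Protocol Beta
Stage III: Protocol Beta 21/74 = 28.4%, Drug B 164/457 = 35.9% → Drug B
Overall: Protocol Beta 774/1170 = 66.2%, Drug B 196/514 = 38.1% → Protocol Beta
Neither sweeps: Protocol Beta wins 1 of 2 groups, Drug B wins 1. Protocol Beta wins overall but not every group — no Simpson reversal.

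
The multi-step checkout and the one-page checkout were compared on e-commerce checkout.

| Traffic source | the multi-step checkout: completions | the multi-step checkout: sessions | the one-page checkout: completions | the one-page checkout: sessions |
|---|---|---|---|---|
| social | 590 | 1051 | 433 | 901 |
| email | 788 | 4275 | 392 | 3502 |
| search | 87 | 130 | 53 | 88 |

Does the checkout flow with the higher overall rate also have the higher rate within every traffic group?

Yes

Social: the multi-step checkout 590/1051 = 56.1%, the one-page checkout 433/901 = 48.1% → the multi-step checkout
Email: the multi-step checkout 788/4275 = 18.4%, the one-page checkout 392/3502 = 11.2% → the multi-step checkout
Search: the multi-step checkout 87/130 = 66.9%, the one-page checkout 53/88 = 60.2% → the multi-step checkout
Overall: the multi-step checkout 1465/5456 = 26.9%, the one-page checkout 878/4491 = 19.6% → the multi-step checkout
The multi-step checkout wins overall and in every traffic group — no reversal.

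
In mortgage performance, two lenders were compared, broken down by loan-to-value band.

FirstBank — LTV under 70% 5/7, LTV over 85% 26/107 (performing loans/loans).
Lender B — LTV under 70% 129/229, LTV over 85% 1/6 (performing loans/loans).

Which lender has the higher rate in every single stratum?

FirstBank

LTV under 70%: FirstBank 5/7 = 71.4%, Lender B 129/229 = 56.3% → FirstBank
LTV over 85%: FirstBank 26/107 = 24.3%, Lender B 1/6 = 16.7% → FirstBank
FirstBank has the higher rate in both groups.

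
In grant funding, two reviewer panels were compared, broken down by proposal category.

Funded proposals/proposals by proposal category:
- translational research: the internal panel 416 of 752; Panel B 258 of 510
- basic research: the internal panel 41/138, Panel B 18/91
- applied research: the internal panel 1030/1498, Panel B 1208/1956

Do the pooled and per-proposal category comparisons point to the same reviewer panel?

Yes

Translational research: the internal panel 416/752 = 55.3%, Panel B 258/510 = 50.6% → the internal panel
Basic research: the internal panel 41/138 = 29.7%, Panel B 18/91 = 19.8% → the internal panel
Applied research: the internal panel 1030/1498 = 68.8%, Panel B 1208/1956 = 61.8% → the internal panel
Overall: the internal panel 1487/2388 = 62.3%, Panel B 1484/2557 = 58.0% → the internal panel
The internal panel wins overall and in every proposal group — no reversal.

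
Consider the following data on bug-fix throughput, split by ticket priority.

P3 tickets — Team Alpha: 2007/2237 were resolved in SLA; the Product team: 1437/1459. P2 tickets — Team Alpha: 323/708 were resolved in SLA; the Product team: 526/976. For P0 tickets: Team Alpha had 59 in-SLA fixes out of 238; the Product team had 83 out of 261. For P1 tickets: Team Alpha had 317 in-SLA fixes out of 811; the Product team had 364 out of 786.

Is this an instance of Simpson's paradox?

No

P3: Team Alpha 2007/2237 = 89.7%, the Product team 1437/1459 = 98.5% → the Product team
P2: Team Alpha 323/708 = 45.6%, the Product team 526/976 = 53.9% → the Product team
P0: Team Alpha 59/238 = 24.8%, the Product team 83/261 = 31.8% → the Product team
P1: Team Alpha 317/811 = 39.1%, the Product team 364/786 = 46.3% → the Product team
Overall: Team Alpha 2706/3994 = 67.8%, the Product team 2410/3482 = 69.2% → the Product team
The Product team wins overall and in every ticket group — no reversal.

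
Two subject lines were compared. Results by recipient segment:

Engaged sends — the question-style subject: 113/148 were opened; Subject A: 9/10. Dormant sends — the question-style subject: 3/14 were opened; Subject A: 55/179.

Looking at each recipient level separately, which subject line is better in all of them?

Subject A

Engaged: the question-style subject 113/148 = 76.4%, Subject A 9/10 = 90.0% → Subject A
Dormant: the question-style subject 3/14 = 21.4%, Subject A 55/179 = 30.7% → Subject A
Subject A has the higher rate in both groups.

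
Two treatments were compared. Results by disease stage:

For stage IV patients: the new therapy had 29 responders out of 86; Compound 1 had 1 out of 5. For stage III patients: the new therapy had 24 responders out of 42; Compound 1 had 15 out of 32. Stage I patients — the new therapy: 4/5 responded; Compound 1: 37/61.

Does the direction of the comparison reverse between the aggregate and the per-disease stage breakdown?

Yes

Stage IV: the new therapy 29/86 = 33.7%, Compound 1 1/5 = 20.0% → the new therapy
Stage III: the new therapy 24/42 = 57.1%, Compound 1 15/32 = 46.9% → the new therapy
Stage I: the new therapy 4/5 = 80.0%, Compound 1 37/61 = 60.7% → the new therapy
Overall: the new therapy 57/133 = 42.9%, Compound 1 53/98 = 54.1% → Compound 1
The new therapy wins each disease group but Compound 1 wins overall — the comparison reverses. The new therapy's patients skew toward stage IV, which has a lower base rate.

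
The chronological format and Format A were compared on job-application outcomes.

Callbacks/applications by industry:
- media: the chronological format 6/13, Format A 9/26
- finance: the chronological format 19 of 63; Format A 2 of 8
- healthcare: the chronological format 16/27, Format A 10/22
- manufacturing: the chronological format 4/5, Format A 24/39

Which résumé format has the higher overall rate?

Media: the chronological format 6/13 = 46.2%, Format A 9/26 = 34.6% → the chronological format
Finance: the chronological format 19/63 = 30.2%, Format A 2/8 = 25.0% → the chronological format
Healthcare: the chronological format 16/27 = 59.3%, Format A 10/22 = 45.5% → the chronological format
Manufacturing: the chronological format 4/5 = 80.0%, Format A 24/39 = 61.5% → the chronological format
Overall: the chronological format 45/108 = 41.7%, Format A 45/95 = 47.4% → Format A
(The chronological format wins every industry group but Format A wins overall — the chronological format's applications skew toward the low-rate finance group.)

Format A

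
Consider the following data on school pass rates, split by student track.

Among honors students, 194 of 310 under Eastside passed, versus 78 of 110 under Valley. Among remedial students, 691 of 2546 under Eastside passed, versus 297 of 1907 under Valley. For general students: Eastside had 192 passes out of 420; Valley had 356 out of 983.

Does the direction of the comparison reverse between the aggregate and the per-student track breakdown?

No

Honors: Eastside 194/310 = 62.6%, Valley 78/110 = 70.9% → Valley
Remedial: Eastside 691/2546 = 27.1%, Valley 297/1907 = 15.6% → Eastside
General: Eastside 192/420 = 45.7%, Valley 356/983 = 36.2% → Eastside
Overall: Eastside 1077/3276 = 32.9%, Valley 731/3000 = 24.4% → Eastside
Neither sweeps: Eastside wins 2 of 3 groups, Valley wins 1. Eastside wins overall but not every group — no Simpson reversal.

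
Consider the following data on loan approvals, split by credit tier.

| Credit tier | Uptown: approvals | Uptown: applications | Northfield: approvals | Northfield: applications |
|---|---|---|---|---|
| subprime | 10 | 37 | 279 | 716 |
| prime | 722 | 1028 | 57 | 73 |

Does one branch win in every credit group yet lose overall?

Subprime: Uptown 10/37 = 27.0%, Northfield 279/716 = 39.0% → Northfield
Prime: Uptown 722/1028 = 70.2%, Northfield 57/73 = 78.1% → Northfield
Overall: Uptown 732/1065 = 68.7%, Northfield 336/789 = 42.6% → Uptown
Northfield wins each credit group but Uptown wins overall — the comparison reverses. Northfield's applications skew toward subprime, which has a lower base rate.

Yes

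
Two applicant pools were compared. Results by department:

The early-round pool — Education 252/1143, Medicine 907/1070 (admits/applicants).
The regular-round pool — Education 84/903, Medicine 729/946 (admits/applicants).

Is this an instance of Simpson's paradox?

No

Education: the early-round pool 252/1143 = 22.0%, the regular-round pool 84/903 = 9.3% → the early-round pool
Medicine: the early-round pool 907/1070 = 84.8%, the regular-round pool 729/946 = 77.1% → the early-round pool
Overall: the early-round pool 1159/2213 = 52.4%, the regular-round pool 813/1849 = 44.0% → the early-round pool
The early-round pool wins overall and in every department group — no reversal.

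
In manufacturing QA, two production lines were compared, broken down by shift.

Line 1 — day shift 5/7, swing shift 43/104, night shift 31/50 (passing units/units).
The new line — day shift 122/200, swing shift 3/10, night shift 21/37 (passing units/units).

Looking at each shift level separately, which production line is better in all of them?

Line 1

Day shift: Line 1 5/7 = 71.4%, the new line 122/200 = 61.0% → Line 1
Swing shift: Line 1 43/104 = 41.3%, the new line 3/10 = 30.0% → Line 1
Night shift: Line 1 31/50 = 62.0%, the new line 21/37 = 56.8% → Line 1
Line 1 has the higher rate in all 3 groups.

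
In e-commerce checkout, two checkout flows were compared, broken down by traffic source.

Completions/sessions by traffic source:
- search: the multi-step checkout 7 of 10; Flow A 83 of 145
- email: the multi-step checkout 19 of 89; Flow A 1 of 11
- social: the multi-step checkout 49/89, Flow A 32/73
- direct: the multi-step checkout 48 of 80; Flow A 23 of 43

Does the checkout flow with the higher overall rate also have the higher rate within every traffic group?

Search: the multi-step checkout 7/10 = 70.0%, Flow A 83/145 = 57.2% → the multi-step checkout
Email: the multi-step checkout 19/89 = 21.3%, Flow A 1/11 = 9.1% → the multi-step checkout
Social: the multi-step checkout 49/89 = 55.1%, Flow A 32/73 = 43.8% → the multi-step checkout
Direct: the multi-step checkout 48/80 = 60.0%, Flow A 23/43 = 53.5% → the multi-step checkout
Overall: the multi-step checkout 123/268 = 45.9%, Flow A 139/272 = 51.1% → Flow A
The multi-step checkout wins each traffic group but Flow A wins overall — the comparison reverses. The multi-step checkout's sessions skew toward email, which has a lower base rate.

No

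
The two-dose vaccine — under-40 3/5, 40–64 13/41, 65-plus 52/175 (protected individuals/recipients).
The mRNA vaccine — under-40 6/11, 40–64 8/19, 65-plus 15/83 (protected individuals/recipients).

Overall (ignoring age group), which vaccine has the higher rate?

the two-dose vaccine

Under-40: the two-dose vaccine 3/5 = 60.0%, the mRNA vaccine 6/11 = 54.5% → the two-dose vaccine
40–64: the two-dose vaccine 13/41 = 31.7%, the mRNA vaccine 8/19 = 42.1% → the mRNA vaccine
65-plus: the two-dose vaccine 52/175 = 29.7%, the mRNA vaccine 15/83 = 18.1% → the two-dose vaccine
Overall: the two-dose vaccine 68/221 = 30.8%, the mRNA vaccine 29/113 = 25.7% → the two-dose vaccine
(Neither sweeps every age group, but the two-dose vaccine has the higher pooled rate.)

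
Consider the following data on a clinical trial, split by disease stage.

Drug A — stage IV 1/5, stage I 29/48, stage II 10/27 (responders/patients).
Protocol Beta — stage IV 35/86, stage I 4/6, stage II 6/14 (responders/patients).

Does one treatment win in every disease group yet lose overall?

Yes

Stage IV: Drug A 1/5 = 20.0%, Protocol Beta 35/86 = 40.7% → Protocol Beta
Stage I: Drug A 29/48 = 60.4%, Protocol Beta 4/6 = 66.7% → Protocol Beta
Stage II: Drug A 10/27 = 37.0%, Protocol Beta 6/14 = 42.9% → Protocol Beta
Overall: Drug A 40/80 = 50.0%, Protocol Beta 45/106 = 42.5% → Drug A
Protocol Beta wins each disease group but Drug A wins overall — the comparison reverses. Protocol Beta's patients skew toward stage IV, which has a lower base rate.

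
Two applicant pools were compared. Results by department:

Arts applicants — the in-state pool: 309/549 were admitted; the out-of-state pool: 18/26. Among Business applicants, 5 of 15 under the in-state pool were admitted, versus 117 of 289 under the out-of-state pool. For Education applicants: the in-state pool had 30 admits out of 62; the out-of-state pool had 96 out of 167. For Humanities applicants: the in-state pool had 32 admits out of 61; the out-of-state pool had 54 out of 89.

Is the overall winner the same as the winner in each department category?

Arts: the in-state pool 309/549 = 56.3%, the out-of-state pool 18/26 = 69.2% → the out-of-state pool
Business: the in-state pool 5/15 = 33.3%, the out-of-state pool 117/289 = 40.5% → the out-of-state pool
Education: the in-state pool 30/62 = 48.4%, the out-of-state pool 96/167 = 57.5% → the out-of-state pool
Humanities: the in-state pool 32/61 = 52.5%, the out-of-state pool 54/89 = 60.7% → the out-of-state pool
Overall: the in-state pool 376/687 = 54.7%, the out-of-state pool 285/571 = 49.9% → the in-state pool
The out-of-state pool wins each department group but the in-state pool wins overall — the comparison reverses. The out-of-state pool's applicants skew toward Business, which has a lower base rate.

No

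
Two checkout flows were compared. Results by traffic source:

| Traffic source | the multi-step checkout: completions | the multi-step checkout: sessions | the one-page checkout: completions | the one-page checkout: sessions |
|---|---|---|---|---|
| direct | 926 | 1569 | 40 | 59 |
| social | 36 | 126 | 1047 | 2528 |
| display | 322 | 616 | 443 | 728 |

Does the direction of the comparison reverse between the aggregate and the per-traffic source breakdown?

Direct: the multi-step checkout 926/1569 = 59.0%, the one-page checkout 40/59 = 67.8% → the one-page checkout
Social: the multi-step checkout 36/126 = 28.6%, the one-page checkout 1047/2528 = 41.4% → the one-page checkout
Display: the multi-step checkout 322/616 = 52.3%, the one-page checkout 443/728 = 60.9% → the one-page checkout
Overall: the multi-step checkout 1284/2311 = 55.6%, the one-page checkout 1530/3315 = 46.2% → the multi-step checkout
The one-page checkout wins each traffic group but the multi-step checkout wins overall — the comparison reverses. The one-page checkout's sessions skew toward social, which has a lower base rate.

Yes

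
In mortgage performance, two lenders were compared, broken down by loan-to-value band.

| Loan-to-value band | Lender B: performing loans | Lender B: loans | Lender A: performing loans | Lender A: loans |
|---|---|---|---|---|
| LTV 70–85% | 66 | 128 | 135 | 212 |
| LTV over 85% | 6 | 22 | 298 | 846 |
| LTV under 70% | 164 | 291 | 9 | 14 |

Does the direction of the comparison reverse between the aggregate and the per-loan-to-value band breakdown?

Yes

LTV 70–85%: Lender B 66/128 = 51.6%, Lender A 135/212 = 63.7% → Lender A
LTV over 85%: Lender B 6/22 = 27.3%, Lender A 298/846 = 35.2% → Lender A
LTV under 70%: Lender B 164/291 = 56.4%, Lender A 9/14 = 64.3% → Lender A
Overall: Lender B 236/441 = 53.5%, Lender A 442/1072 = 41.2% → Lender B
Lender A wins each loan-to-value group but Lender B wins overall — the comparison reverses. Lender A's loans skew toward LTV over 85%, which has a lower base rate.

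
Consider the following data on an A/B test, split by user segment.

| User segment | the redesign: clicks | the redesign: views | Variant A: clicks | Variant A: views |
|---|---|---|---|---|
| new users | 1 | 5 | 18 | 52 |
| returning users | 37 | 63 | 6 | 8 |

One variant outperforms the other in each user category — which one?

New users: the redesign 1/5 = 20.0%, Variant A 18/52 = 34.6% → Variant A
Returning users: the redesign 37/63 = 58.7%, Variant A 6/8 = 75.0% → Variant A
Variant A has the higher rate in both groups.

Variant A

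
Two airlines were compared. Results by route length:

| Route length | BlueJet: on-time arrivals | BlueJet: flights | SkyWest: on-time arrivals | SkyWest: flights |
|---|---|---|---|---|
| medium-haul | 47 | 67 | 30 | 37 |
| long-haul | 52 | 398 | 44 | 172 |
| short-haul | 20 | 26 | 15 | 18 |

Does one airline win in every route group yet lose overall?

Medium-haul: BlueJet 47/67 = 70.1%, SkyWest 30/37 = 81.1% → SkyWest
Long-haul: BlueJet 52/398 = 13.1%, SkyWest 44/172 = 25.6% → SkyWest
Short-haul: BlueJet 20/26 = 76.9%, SkyWest 15/18 = 83.3% → SkyWest
Overall: BlueJet 119/491 = 24.2%, SkyWest 89/227 = 39.2% → SkyWest
SkyWest wins overall and in every route group — no reversal.

No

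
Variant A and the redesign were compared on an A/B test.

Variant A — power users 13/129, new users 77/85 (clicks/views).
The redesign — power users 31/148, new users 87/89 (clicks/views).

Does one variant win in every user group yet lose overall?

No

Power users: Variant A 13/129 = 10.1%, the redesign 31/148 = 20.9% → the redesign
New users: Variant A 77/85 = 90.6%, the redesign 87/89 = 97.8% → the redesign
Overall: Variant A 90/214 = 42.1%, the redesign 118/237 = 49.8% → the redesign
The redesign wins overall and in every user group — no reversal.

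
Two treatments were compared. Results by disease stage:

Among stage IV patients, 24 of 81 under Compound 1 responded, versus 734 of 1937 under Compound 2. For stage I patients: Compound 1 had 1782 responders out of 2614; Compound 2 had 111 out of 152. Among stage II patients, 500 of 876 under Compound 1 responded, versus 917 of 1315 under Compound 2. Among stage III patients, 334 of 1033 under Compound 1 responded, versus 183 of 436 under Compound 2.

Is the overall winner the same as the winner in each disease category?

Stage IV: Compound 1 24/81 = 29.6%, Compound 2 734/1937 = 37.9% → Compound 2
Stage I: Compound 1 1782/2614 = 68.2%, Compound 2 111/152 = 73.0% → Compound 2
Stage II: Compound 1 500/876 = 57.1%, Compound 2 917/1315 = 69.7% → Compound 2
Stage III: Compound 1 334/1033 = 32.3%, Compound 2 183/436 = 42.0% → Compound 2
Overall: Compound 1 2640/4604 = 57.3%, Compound 2 1945/3840 = 50.7% → Compound 1
Compound 2 wins each disease group but Compound 1 wins overall — the comparison reverses. Compound 2's patients skew toward stage IV, which has a lower base rate.

No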